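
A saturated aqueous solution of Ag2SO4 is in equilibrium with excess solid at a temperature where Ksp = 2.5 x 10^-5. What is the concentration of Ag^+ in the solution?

Ag2SO4(s) ⇌ 2 Ag^+(aq) + SO4^2-(aq)
Ksp = [Ag^+]^2[SO4^2-]
With molar solubility s: [Ag^+] = 2s, [SO4^2-] = s.
So Ksp = (2s)^2 × s = 4s^3
Solving, s = (2.5 x 10^-5/4)^(1/3) = 1.84 × 10^-2 M
[Ag^+] = 2s = 3.7 × 10^-2 M

[Ag^+] = 0.037 M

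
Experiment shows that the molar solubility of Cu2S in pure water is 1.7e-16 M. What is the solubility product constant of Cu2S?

2.0 × 10^-47

Cu2S(s) ⇌ 2 Cu^+(aq) + S^2-(aq)
Let s = molar solubility. Then [Cu^+] = 2s and [S^2-] = s.
Ksp = [Cu^+]^2[S^2-]
So Ksp = (2s)^2 × s = 4s^3
With s = 1.7 × 10^-16: Ksp = 2.0 x 10^-47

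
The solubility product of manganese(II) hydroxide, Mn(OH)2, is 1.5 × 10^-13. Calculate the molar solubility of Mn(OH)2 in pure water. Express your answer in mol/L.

Mn(OH)2(s) <=> Mn^2+(aq) + 2 OH^-(aq)
Ksp = [Mn^2+][OH^-]^2
For each mole of Mn(OH)2 that dissolves: [Mn^2+] = s, [OH^-] = 2s.
So Ksp = s × (2s)^2 = 4s^3
s^3 = 1.5 × 10^-13 / 4, so s = 3.3 × 10^-5 M

s = 3.3 x 10^-5 M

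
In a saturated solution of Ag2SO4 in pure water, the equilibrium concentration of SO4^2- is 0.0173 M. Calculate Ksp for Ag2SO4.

Ag2SO4(s) ⇌ 2 Ag^+(aq) + SO4^2-(aq)
Stoichiometry gives [Ag^+] = (2/1)[SO4^2-] = 3.460 × 10^-2 M.
Ksp = [Ag^+]^2[SO4^2-]
Ksp = (3.460 × 10^-2)^2 × 1.73 x 10^-2 = 2.07 x 10^-5

2.07 × 10^-5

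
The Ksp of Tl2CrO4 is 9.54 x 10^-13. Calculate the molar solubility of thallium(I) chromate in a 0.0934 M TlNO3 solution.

Tl2CrO4(s) ⇌ 2 Tl^+ + CrO4^2-
Ksp = [Tl^+]^2[CrO4^2-]
If s mol/L dissolves here, [Tl^+] = 0.0934 + 2s ≈ 0.0934, [CrO4^2-] = s (common-ion effect: Tl^+ is already 0.0934 M).
Ksp ≈ (0.0934)^2 × s
s = 1.09 x 10^-10 M
Check: 2s = 2.2 × 10^-10 ≪ 0.0934, so the approximation is valid.

s ≈ 1.09e-10 M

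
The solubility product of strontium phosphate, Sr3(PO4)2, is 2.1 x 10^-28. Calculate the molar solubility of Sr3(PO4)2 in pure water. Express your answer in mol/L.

Sr3(PO4)2(s) <=> 3 Sr^2+ + 2 PO4^3-
Ksp = [Sr^2+]^3[PO4^3-]^2
With molar solubility s: [Sr^2+] = 3s, [PO4^3-] = 2s.
Substituting: Ksp = (3s)^3(2s)^2 = 108s^5
Solving, s = (2.1 x 10^-28/108)^(1/5) = 1.1 x 10^-6 M

s = 1.1 x 10^-6 M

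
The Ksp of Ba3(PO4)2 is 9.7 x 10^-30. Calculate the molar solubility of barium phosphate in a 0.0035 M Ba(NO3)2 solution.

Ba3(PO4)2(s) ⇌ 3 Ba^2+ + 2 PO4^3-
Ksp = [Ba^2+]^3[PO4^3-]^2
Let s = moles of Ba3(PO4)2 that dissolve per litre. [Ba^2+] = 0.0035 + 3s ≈ 0.0035, [PO4^3-] = 2s (since Ba^2+ from Ba(NO3)2 dominates).
Ksp ≈ (0.0035)^3 × (2s)^2
s = 7.5 × 10^-12 M
Check: 3s = 2.3 × 10^-11 ≪ 0.0035, so the approximation is valid.

7.5 x 10^-12 M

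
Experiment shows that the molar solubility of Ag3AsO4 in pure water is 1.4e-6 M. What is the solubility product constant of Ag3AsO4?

Ag3AsO4(s) ⇌ 3 Ag^+(aq) + AsO4^3-(aq)
With molar solubility s: [Ag^+] = 3s, [AsO4^3-] = s.
Ksp = [Ag^+]^3[AsO4^3-]
So Ksp = (3s)^3 × s = 27s^4
Ksp = 27 × (1.4 × 10^-6)^4 = 1.0 × 10^-22

Ksp ≈ 1.0e-22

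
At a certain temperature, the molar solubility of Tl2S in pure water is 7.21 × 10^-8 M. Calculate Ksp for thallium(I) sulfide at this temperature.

Ksp = 1.50 × 10^-21

Tl2S(s) ⇌ 2 Tl^+ + S^2-
If s mol/L of Tl2S dissolves, [Tl^+] = 2s and [S^2-] = s.
Ksp = [Tl^+]^2[S^2-]
So Ksp = (2s)^2 × s = 4s^3
With s = 7.21 x 10^-8: Ksp = 1.50 × 10^-21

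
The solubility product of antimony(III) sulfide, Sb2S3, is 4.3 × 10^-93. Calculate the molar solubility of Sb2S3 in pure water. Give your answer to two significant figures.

1.3 × 10^-19 M

Sb2S3(s) <=> 2 Sb^3+(aq) + 3 S^2-(aq)
Ksp = [Sb^3+]^2[S^2-]^3
With molar solubility s: [Sb^3+] = 2s, [S^2-] = 3s.
So Ksp = (2s)^2 × (3s)^3 = 108s^5
Solving, s = (4.3 × 10^-93/108)^(1/5) = 1.3 × 10^-19 M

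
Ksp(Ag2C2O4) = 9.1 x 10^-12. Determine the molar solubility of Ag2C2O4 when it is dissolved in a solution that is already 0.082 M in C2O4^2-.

s ≈ 5.3 × 10^-6 M

Ag2C2O4(s) ⇌ 2 Ag^+(aq) + C2O4^2-(aq)
Ksp = [Ag^+]^2[C2O4^2-]
Let s be the molar solubility in this solution. [Ag^+] = 2s, [C2O4^2-] = 0.082 + s ≈ 0.082 (Ksp is small, so little additional dissolves).
Ksp ≈ (2s)^2 × 0.082
s = 5.3 x 10^-6 M
Check: s = 5.3 x 10^-6 ≪ 0.082, so the approximation is valid.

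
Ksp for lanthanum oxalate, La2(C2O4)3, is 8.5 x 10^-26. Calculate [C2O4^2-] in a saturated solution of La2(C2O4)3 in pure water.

La2(C2O4)3(s) ⇌ 2 La^3+(aq) + 3 C2O4^2-(aq)
Ksp = [La^3+]^2[C2O4^2-]^3
If s mol/L of La2(C2O4)3 dissolves, [La^3+] = 2s and [C2O4^2-] = 3s.
Substituting: Ksp = (2s)^2(3s)^3 = 108s^5
Solving, s = (8.5 x 10^-26/108)^(1/5) = 3.79 × 10^-6 M
[C2O4^2-] = 3s = 1.1 x 10^-5 M

[C2O4^2-] ≈ 1.1 x 10^-5 M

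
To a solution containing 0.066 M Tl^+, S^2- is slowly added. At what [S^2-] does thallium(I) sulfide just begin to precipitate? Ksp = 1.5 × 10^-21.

Tl2S(s) <=> 2 Tl^+ + S^2-
Ksp = [Tl^+]^2[S^2-]
Precipitation begins when Q = Ksp. With [Tl^+] = 0.066 M:
1.5 × 10^-21 = (0.066)^2 × [S^2-]
[S^2-] = (1.5 × 10^-21 / 4.36 × 10^-3) = 3.4 × 10^-19 M

[S^2-] ≈ 3.4e-19 M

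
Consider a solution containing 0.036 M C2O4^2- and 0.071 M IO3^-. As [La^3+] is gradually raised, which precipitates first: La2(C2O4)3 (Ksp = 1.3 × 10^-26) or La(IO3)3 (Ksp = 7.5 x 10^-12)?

Each salt begins to precipitate when Q = Ksp, i.e. when [La^3+] reaches its threshold.
For La2(C2O4)3: 1.3 × 10^-26 = (0.036)^3 × [La^3+]^2  ⇒  [La^3+] = 1.7 × 10^-11 M.
For La(IO3)3: 7.5 x 10^-12 = (0.071)^3 × [La^3+]  ⇒  [La^3+] = 2.1 × 10^-8 M.
The salt with the lower threshold [La^3+] precipitates first: La2(C2O4)3.

La2(C2O4)3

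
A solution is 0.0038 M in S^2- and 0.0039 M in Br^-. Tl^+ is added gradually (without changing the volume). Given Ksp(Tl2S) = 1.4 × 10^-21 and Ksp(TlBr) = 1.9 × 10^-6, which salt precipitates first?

Tl2S

Each salt begins to precipitate when Q = Ksp, i.e. when [Tl^+] reaches its threshold.
For Tl2S: 1.4 × 10^-21 = 0.0038 × [Tl^+]^2  ⇒  [Tl^+] = 6.1 × 10^-10 M.
For TlBr: 1.9 × 10^-6 = 0.0039 × [Tl^+]  ⇒  [Tl^+] = 4.9 × 10^-4 M.
The salt with the lower threshold [Tl^+] precipitates first: Tl2S.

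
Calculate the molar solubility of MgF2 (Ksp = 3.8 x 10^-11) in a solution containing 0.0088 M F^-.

MgF2(s) ⇌ Mg^2+(aq) + 2 F^-(aq)
Ksp = [Mg^2+][F^-]^2
Let s = moles of MgF2 that dissolve per litre. [Mg^2+] = s, [F^-] = 0.0088 + 2s ≈ 0.0088 (common-ion effect: F^- is already 0.0088 M).
Ksp ≈ s × (0.0088)^2
s = 4.9 × 10^-7 M
Check: 2s = 9.8 × 10^-7 ≪ 0.0088, so the approximation is valid.

4.9 × 10^-7 M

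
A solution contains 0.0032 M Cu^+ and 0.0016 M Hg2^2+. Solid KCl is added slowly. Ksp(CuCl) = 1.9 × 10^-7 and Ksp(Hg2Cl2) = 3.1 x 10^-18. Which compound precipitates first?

Precipitation of each salt starts when its ion product equals its Ksp.
For CuCl: 1.9 × 10^-7 = 0.0032 × [Cl^-]  ⇒  [Cl^-] = 5.9 x 10^-5 M.
For Hg2Cl2: 3.1 x 10^-18 = 0.0016 × [Cl^-]^2  ⇒  [Cl^-] = 4.4 x 10^-8 M.
The salt with the lower threshold [Cl^-] precipitates first: Hg2Cl2.

Hg2Cl2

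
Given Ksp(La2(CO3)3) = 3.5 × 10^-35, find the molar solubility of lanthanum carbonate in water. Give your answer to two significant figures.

5.0 × 10^-8 M

La2(CO3)3(s) <=> 2 La^3+ + 3 CO3^2-
Ksp = [La^3+]^2[CO3^2-]^3
Let s = molar solubility. Then [La^3+] = 2s and [CO3^2-] = 3s.
So Ksp = (2s)^2 × (3s)^3 = 108s^5
s = (3.5 × 10^-35 / 108)^(1/5) = 5.0 × 10^-8 M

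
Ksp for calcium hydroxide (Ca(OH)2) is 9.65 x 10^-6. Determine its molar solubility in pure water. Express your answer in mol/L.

Ca(OH)2(s) <=> Ca^2+ + 2 OH^-
Ksp = [Ca^2+][OH^-]^2
For each mole of Ca(OH)2 that dissolves: [Ca^2+] = s, [OH^-] = 2s.
Ksp = s(2s)^2 = 4s^3
s = (9.65 x 10^-6 / 4)^(1/3) = 1.34 × 10^-2 M

s ≈ 0.0134 M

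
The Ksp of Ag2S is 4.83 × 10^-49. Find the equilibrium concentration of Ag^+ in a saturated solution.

Ag2S(s) ⇌ 2 Ag^+(aq) + S^2-(aq)
Ksp = [Ag^+]^2[S^2-]
For each mole of Ag2S that dissolves: [Ag^+] = 2s, [S^2-] = s.
Substituting: Ksp = (2s)^2s = 4s^3
s^3 = 4.83 × 10^-49 / 4, so s = 4.943 × 10^-17 M
[Ag^+] = 2s = 9.89 x 10^-17 M

[Ag^+] = 9.89 x 10^-17 M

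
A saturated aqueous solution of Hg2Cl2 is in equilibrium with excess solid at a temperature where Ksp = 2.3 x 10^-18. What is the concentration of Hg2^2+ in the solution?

[Hg2^2+] ≈ 8.3e-7 M

Hg2Cl2(s) ⇌ Hg2^2+ + 2 Cl^-
Ksp = [Hg2^2+][Cl^-]^2
With molar solubility s: [Hg2^2+] = s, [Cl^-] = 2s.
Ksp = s(2s)^2 = 4s^3
s^3 = 2.3 x 10^-18 / 4, so s = 8.32 x 10^-7 M
[Hg2^2+] = s = 8.3 x 10^-7 M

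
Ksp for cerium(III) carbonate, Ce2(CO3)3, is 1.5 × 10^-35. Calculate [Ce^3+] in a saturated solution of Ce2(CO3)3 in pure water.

[Ce^3+] = 8.5 x 10^-8 M

Ce2(CO3)3(s) ⇌ 2 Ce^3+(aq) + 3 CO3^2-(aq)
Ksp = [Ce^3+]^2[CO3^2-]^3
Let s = molar solubility. Then [Ce^3+] = 2s and [CO3^2-] = 3s.
Substituting: Ksp = (2s)^2(3s)^3 = 108s^5
Solving, s = (1.5 × 10^-35/108)^(1/5) = 4.25 × 10^-8 M
[Ce^3+] = 2s = 8.5 x 10^-8 M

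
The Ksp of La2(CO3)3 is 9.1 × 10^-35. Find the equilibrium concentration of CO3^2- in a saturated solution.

1.8 x 10^-7 M

La2(CO3)3(s) ⇌ 2 La^3+ + 3 CO3^2-
Ksp = [La^3+]^2[CO3^2-]^3
Let s = molar solubility. Then [La^3+] = 2s and [CO3^2-] = 3s.
Substituting: Ksp = (2s)^2(3s)^3 = 108s^5
s^5 = 9.1 × 10^-35 / 108, so s = 6.10 x 10^-8 M
[CO3^2-] = 3s = 1.8 × 10^-7 M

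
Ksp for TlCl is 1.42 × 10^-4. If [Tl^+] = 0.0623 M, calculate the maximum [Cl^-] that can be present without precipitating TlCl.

[Cl^-] = 2.28 × 10^-3 M

TlCl(s) ⇌ Tl^+ + Cl^-
Ksp = [Tl^+][Cl^-]
Precipitation begins when Q = Ksp. With [Tl^+] = 0.0623 M:
1.42 × 10^-4 = (0.0623) × [Cl^-]
[Cl^-] = (1.42 × 10^-4 / 6.23 x 10^-2) = 2.28 × 10^-3 M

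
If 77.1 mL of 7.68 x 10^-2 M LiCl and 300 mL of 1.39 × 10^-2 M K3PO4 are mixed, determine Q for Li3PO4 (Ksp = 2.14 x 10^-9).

Total volume = 77.1 + 300 = 377.1 mL.
[Li^+] = 7.68 × 10^-2 × (77.1/377.1) = 1.570 × 10^-2 M
[PO4^3-] = 1.39 x 10^-2 × (300/377.1) = 1.106 x 10^-2 M
Li3PO4(s) ⇌ 3 Li^+(aq) + PO4^3-(aq), so Q = [Li^+]^3[PO4^3-]
Q = (1.570 x 10^-2)^3(1.106 × 10^-2) = 4.28 × 10^-8
Q > Ksp, so Li3PO4 will precipitate.

Q = 4.28 × 10^-8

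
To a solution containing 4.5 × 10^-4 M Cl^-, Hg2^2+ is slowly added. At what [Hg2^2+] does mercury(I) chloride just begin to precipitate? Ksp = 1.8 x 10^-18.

Hg2Cl2(s) <=> Hg2^2+(aq) + 2 Cl^-(aq)
Ksp = [Hg2^2+][Cl^-]^2
Precipitation begins when Q = Ksp. With [Cl^-] = 4.5 × 10^-4 M:
1.8 x 10^-18 = (4.5 × 10^-4)^2 × [Hg2^2+]
[Hg2^2+] = (1.8 x 10^-18 / 2.03 × 10^-7) = 8.9 × 10^-12 M

[Hg2^2+] = 8.9 × 10^-12 M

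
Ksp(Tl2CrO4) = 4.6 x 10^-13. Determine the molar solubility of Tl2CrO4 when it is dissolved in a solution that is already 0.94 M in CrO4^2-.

Tl2CrO4(s) ⇌ 2 Tl^+ + CrO4^2-
Ksp = [Tl^+]^2[CrO4^2-]
Let s be the molar solubility in this solution. [Tl^+] = 2s, [CrO4^2-] = 0.94 + s ≈ 0.94 (since the CrO4^2- already present dominates).
Ksp ≈ (2s)^2 × 0.94
s = 3.5 × 10^-7 M
Check: s = 3.5 × 10^-7 ≪ 0.94, so the approximation is valid.

3.5 x 10^-7 M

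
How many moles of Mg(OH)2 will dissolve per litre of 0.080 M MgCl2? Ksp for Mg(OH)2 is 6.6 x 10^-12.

Mg(OH)2(s) ⇌ Mg^2+ + 2 OH^-
Ksp = [Mg^2+][OH^-]^2
If s mol/L dissolves here, [Mg^2+] = 0.080 + s ≈ 0.080, [OH^-] = 2s (since Mg^2+ from MgCl2 dominates).
Ksp ≈ 0.080 × (2s)^2
s = 4.5 × 10^-6 M
Check: s = 4.5 × 10^-6 ≪ 0.080, so the approximation is valid.

4.5 x 10^-6 M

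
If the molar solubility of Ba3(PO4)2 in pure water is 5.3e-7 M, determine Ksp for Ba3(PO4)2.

Ksp = 4.5 × 10^-30

Ba3(PO4)2(s) ⇌ 3 Ba^2+ + 2 PO4^3-
With molar solubility s: [Ba^2+] = 3s, [PO4^3-] = 2s.
Ksp = [Ba^2+]^3[PO4^3-]^2
Substituting: Ksp = (3s)^3(2s)^2 = 108s^5
Ksp = 108 × (5.3 × 10^-7)^5 = 4.5 × 10^-30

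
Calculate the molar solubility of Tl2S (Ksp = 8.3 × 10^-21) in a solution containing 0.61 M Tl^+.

s ≈ 2.2e-20 M

Tl2S(s) <=> 2 Tl^+ + S^2-
Ksp = [Tl^+]^2[S^2-]
Let s be the molar solubility in this solution. [Tl^+] = 0.61 + 2s ≈ 0.61, [S^2-] = s (since the Tl^+ already present dominates).
Ksp ≈ (0.61)^2 × s
s = 2.2 x 10^-20 M
Check: 2s = 4.5 × 10^-20 ≪ 0.61, so the approximation is valid.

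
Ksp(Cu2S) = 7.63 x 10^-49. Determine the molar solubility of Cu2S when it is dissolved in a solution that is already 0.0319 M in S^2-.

Cu2S(s) ⇌ 2 Cu^+(aq) + S^2-(aq)
Ksp = [Cu^+]^2[S^2-]
Let s be the molar solubility in this solution. [Cu^+] = 2s, [S^2-] = 0.0319 + s ≈ 0.0319 (common-ion effect: S^2- is already 0.0319 M).
Ksp ≈ (2s)^2 × 0.0319
s = 2.45 × 10^-24 M
Check: s = 2.4 × 10^-24 ≪ 0.0319, so the approximation is valid.

s = 2.45 × 10^-24 M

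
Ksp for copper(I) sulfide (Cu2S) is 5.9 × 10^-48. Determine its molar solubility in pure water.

s ≈ 1.1e-16 M

Cu2S(s) ⇌ 2 Cu^+ + S^2-
Ksp = [Cu^+]^2[S^2-]
If s mol/L of Cu2S dissolves, [Cu^+] = 2s and [S^2-] = s.
So Ksp = (2s)^2 × s = 4s^3
s^3 = 5.9 × 10^-48 / 4, so s = 1.1 × 10^-16 M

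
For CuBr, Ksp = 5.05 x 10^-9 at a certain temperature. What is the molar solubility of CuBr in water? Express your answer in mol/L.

s ≈ 7.11 x 10^-5 M

CuBr(s) ⇌ Cu^+ + Br^-
Ksp = [Cu^+][Br^-]
With molar solubility s: [Cu^+] = s, [Br^-] = s.
Ksp = (s)(s) = s^2
s = √(5.05 x 10^-9) = 7.11 × 10^-5 M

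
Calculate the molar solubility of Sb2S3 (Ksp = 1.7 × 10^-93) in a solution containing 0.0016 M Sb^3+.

2.9 × 10^-30 M

Sb2S3(s) <=> 2 Sb^3+ + 3 S^2-
Ksp = [Sb^3+]^2[S^2-]^3
If s mol/L dissolves here, [Sb^3+] = 0.0016 + 2s ≈ 0.0016, [S^2-] = 3s (Ksp is small, so little additional dissolves).
Ksp ≈ (0.0016)^2 × (3s)^3
s = 2.9 × 10^-30 M
Check: 2s = 5.8 × 10^-30 ≪ 0.0016, so the approximation is valid.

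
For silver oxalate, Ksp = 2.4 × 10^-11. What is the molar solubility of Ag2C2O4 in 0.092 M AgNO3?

s ≈ 2.8e-9 M

Ag2C2O4(s) ⇌ 2 Ag^+(aq) + C2O4^2-(aq)
Ksp = [Ag^+]^2[C2O4^2-]
Let s = moles of Ag2C2O4 that dissolve per litre. [Ag^+] = 0.092 + 2s ≈ 0.092, [C2O4^2-] = s (common-ion effect: Ag^+ is already 0.092 M).
Ksp ≈ (0.092)^2 × s
s = 2.8 x 10^-9 M
Check: 2s = 5.7 x 10^-9 ≪ 0.092, so the approximation is valid.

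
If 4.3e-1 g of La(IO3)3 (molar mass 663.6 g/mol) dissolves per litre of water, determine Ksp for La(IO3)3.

Molar solubility s = (4.3 x 10^-1 g/L) / (663.6 g/mol) = 6.48 × 10^-4 M.
La(IO3)3(s) ⇌ La^3+(aq) + 3 IO3^-(aq)
For each mole of La(IO3)3 that dissolves: [La^3+] = s, [IO3^-] = 3s.
Ksp = [La^3+][IO3^-]^3
Substituting: Ksp = s(3s)^3 = 27s^4
Ksp = 27 × (6.48 x 10^-4)^4 = 4.8 × 10^-12

4.8e-12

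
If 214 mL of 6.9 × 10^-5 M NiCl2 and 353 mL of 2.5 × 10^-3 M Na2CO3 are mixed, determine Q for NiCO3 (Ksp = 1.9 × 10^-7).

Q ≈ 4.1e-8

Total volume = 214 + 353 = 567 mL.
[Ni^2+] = 6.9 × 10^-5 × (214/567) = 2.60 × 10^-5 M
[CO3^2-] = 2.5 x 10^-3 × (353/567) = 1.56 × 10^-3 M
NiCO3(s) ⇌ Ni^2+ + CO3^2-, so Q = [Ni^2+][CO3^2-]
Q = (2.60 x 10^-5)(1.56 x 10^-3) = 4.1 × 10^-8
Q < Ksp, so no precipitate of NiCO3 forms.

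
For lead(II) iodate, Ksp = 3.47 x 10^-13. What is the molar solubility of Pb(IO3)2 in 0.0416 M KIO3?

Pb(IO3)2(s) ⇌ Pb^2+(aq) + 2 IO3^-(aq)
Ksp = [Pb^2+][IO3^-]^2
Let s be the molar solubility in this solution. [Pb^2+] = s, [IO3^-] = 0.0416 + 2s ≈ 0.0416 (since IO3^- from KIO3 dominates).
Ksp ≈ s × (0.0416)^2
s = 2.01 × 10^-10 M
Check: 2s = 4.0 × 10^-10 ≪ 0.0416, so the approximation is valid.

s ≈ 2.01 × 10^-10 M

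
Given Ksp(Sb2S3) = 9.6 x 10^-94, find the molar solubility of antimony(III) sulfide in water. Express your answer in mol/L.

s ≈ 9.8e-20 M

Sb2S3(s) <=> 2 Sb^3+ + 3 S^2-
Ksp = [Sb^3+]^2[S^2-]^3
With molar solubility s: [Sb^3+] = 2s, [S^2-] = 3s.
Substituting: Ksp = (2s)^2(3s)^3 = 108s^5
s^5 = 9.6 x 10^-94 / 108, so s = 9.8 x 10^-20 M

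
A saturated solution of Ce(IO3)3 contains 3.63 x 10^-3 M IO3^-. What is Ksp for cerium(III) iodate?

Ce(IO3)3(s) ⇌ Ce^3+ + 3 IO3^-
Stoichiometry gives [Ce^3+] = (1/3)[IO3^-] = 1.210 x 10^-3 M.
Ksp = [Ce^3+][IO3^-]^3
Ksp = 1.210 x 10^-3 × (3.63 × 10^-3)^3 = 5.79 x 10^-11

Ksp = 5.79 x 10^-11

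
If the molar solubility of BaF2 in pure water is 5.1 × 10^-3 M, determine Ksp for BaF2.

BaF2(s) <=> Ba^2+ + 2 F^-
Let s = molar solubility. Then [Ba^2+] = s and [F^-] = 2s.
Ksp = [Ba^2+][F^-]^2
Ksp = s(2s)^2 = 4s^3
Ksp = 4 × (5.1 × 10^-3)^3 = 5.3 × 10^-7

Ksp ≈ 5.3e-7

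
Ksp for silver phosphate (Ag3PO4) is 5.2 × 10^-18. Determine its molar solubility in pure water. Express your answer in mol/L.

Ag3PO4(s) ⇌ 3 Ag^+ + PO4^3-
Ksp = [Ag^+]^3[PO4^3-]
If s mol/L of Ag3PO4 dissolves, [Ag^+] = 3s and [PO4^3-] = s.
Substituting: Ksp = (3s)^3s = 27s^4
Solving, s = (5.2 × 10^-18/27)^(1/4) = 2.1 × 10^-5 M

s ≈ 2.1 x 10^-5 M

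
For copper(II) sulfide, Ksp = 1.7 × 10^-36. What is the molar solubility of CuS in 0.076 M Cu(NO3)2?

s ≈ 2.2 x 10^-35 M

CuS(s) ⇌ Cu^2+(aq) + S^2-(aq)
Ksp = [Cu^2+][S^2-]
Let s = moles of CuS that dissolve per litre. [Cu^2+] = 0.076 + s ≈ 0.076, [S^2-] = s (Ksp is small, so little additional dissolves).
Ksp ≈ 0.076 × s
s = 2.2 × 10^-35 M
Check: s = 2.2 x 10^-35 ≪ 0.076, so the approximation is valid.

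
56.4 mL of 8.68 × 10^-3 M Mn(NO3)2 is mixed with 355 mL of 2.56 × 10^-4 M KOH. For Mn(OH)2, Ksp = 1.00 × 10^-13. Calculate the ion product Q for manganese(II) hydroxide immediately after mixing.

Q ≈ 5.81e-11

Total volume = 56.4 + 355 = 411.4 mL.
[Mn^2+] = 8.68 x 10^-3 × (56.4/411.4) = 1.190 × 10^-3 M
[OH^-] = 2.56 x 10^-4 × (355/411.4) = 2.209 x 10^-4 M
Mn(OH)2(s) <=> Mn^2+(aq) + 2 OH^-(aq), so Q = [Mn^2+][OH^-]^2
Q = (1.190 × 10^-3)(2.209 x 10^-4)^2 = 5.81 x 10^-11
Q > Ksp, so Mn(OH)2 will precipitate.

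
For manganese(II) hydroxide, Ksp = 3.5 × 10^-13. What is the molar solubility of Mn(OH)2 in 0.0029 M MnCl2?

Mn(OH)2(s) ⇌ Mn^2+(aq) + 2 OH^-(aq)
Ksp = [Mn^2+][OH^-]^2
Let s = moles of Mn(OH)2 that dissolve per litre. [Mn^2+] = 0.0029 + s ≈ 0.0029, [OH^-] = 2s (since Mn^2+ from MnCl2 dominates).
Ksp ≈ 0.0029 × (2s)^2
s = 5.5 × 10^-6 M
Check: s = 5.5 x 10^-6 ≪ 0.0029, so the approximation is valid.

s = 5.5 × 10^-6 M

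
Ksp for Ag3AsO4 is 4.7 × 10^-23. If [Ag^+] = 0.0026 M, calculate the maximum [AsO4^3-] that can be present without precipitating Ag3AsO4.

Ag3AsO4(s) <=> 3 Ag^+ + AsO4^3-
Ksp = [Ag^+]^3[AsO4^3-]
Precipitation begins when Q = Ksp. With [Ag^+] = 0.0026 M:
4.7 × 10^-23 = (0.0026)^3 × [AsO4^3-]
[AsO4^3-] = (4.7 × 10^-23 / 1.76 × 10^-8) = 2.7 × 10^-15 M

[AsO4^3-] = 2.7e-15 M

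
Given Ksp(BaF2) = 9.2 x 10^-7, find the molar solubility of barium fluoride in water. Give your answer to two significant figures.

6.1 x 10^-3 M

BaF2(s) <=> Ba^2+(aq) + 2 F^-(aq)
Ksp = [Ba^2+][F^-]^2
Let s = molar solubility. Then [Ba^2+] = s and [F^-] = 2s.
Ksp = s(2s)^2 = 4s^3
s^3 = 9.2 x 10^-7 / 4, so s = 6.1 × 10^-3 M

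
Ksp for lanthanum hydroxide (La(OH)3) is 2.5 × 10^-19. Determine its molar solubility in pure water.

s ≈ 9.8 x 10^-6 M

La(OH)3(s) ⇌ La^3+ + 3 OH^-
Ksp = [La^3+][OH^-]^3
If s mol/L of La(OH)3 dissolves, [La^3+] = s and [OH^-] = 3s.
Ksp = s(3s)^3 = 27s^4
s = (2.5 × 10^-19 / 27)^(1/4) = 9.8 × 10^-6 M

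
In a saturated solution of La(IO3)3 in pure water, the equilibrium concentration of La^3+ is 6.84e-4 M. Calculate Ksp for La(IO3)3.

Ksp ≈ 5.91e-12

La(IO3)3(s) ⇌ La^3+ + 3 IO3^-
Stoichiometry gives [IO3^-] = (3/1)[La^3+] = 2.052 × 10^-3 M.
Ksp = [La^3+][IO3^-]^3
Ksp = 6.84 × 10^-4 × (2.052 × 10^-3)^3 = 5.91 × 10^-12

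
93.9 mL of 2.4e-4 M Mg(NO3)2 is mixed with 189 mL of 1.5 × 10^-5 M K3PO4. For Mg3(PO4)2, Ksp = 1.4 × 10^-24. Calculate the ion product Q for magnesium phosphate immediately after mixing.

Q = 5.1 x 10^-23

Total volume = 93.9 + 189 = 282.9 mL.
[Mg^2+] = 2.4 x 10^-4 × (93.9/282.9) = 7.97 × 10^-5 M
[PO4^3-] = 1.5 x 10^-5 × (189/282.9) = 1.00 × 10^-5 M
Mg3(PO4)2(s) ⇌ 3 Mg^2+ + 2 PO4^3-, so Q = [Mg^2+]^3[PO4^3-]^2
Q = (7.97 × 10^-5)^3(1.00 × 10^-5)^2 = 5.1 × 10^-23
Q > Ksp, so Mg3(PO4)2 will precipitate.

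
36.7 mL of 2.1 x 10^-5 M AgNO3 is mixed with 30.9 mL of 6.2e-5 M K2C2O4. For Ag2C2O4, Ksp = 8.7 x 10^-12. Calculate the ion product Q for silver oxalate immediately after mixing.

Total volume = 36.7 + 30.9 = 67.6 mL.
[Ag^+] = 2.1 × 10^-5 × (36.7/67.6) = 1.14 × 10^-5 M
[C2O4^2-] = 6.2 x 10^-5 × (30.9/67.6) = 2.83 × 10^-5 M
Ag2C2O4(s) ⇌ 2 Ag^+ + C2O4^2-, so Q = [Ag^+]^2[C2O4^2-]
Q = (1.14 × 10^-5)^2(2.83 × 10^-5) = 3.7 × 10^-15
Q < Ksp, so no precipitate of Ag2C2O4 forms.

3.7 x 10^-15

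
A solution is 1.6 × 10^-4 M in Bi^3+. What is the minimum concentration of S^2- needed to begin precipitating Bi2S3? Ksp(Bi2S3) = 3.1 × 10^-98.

[S^2-] ≈ 1.1e-30 M

Bi2S3(s) <=> 2 Bi^3+(aq) + 3 S^2-(aq)
Ksp = [Bi^3+]^2[S^2-]^3
Precipitation begins when Q = Ksp. With [Bi^3+] = 1.6 × 10^-4 M:
3.1 × 10^-98 = (1.6 × 10^-4)^2 × [S^2-]^3
[S^2-] = (3.1 × 10^-98 / 2.56 × 10^-8)^(1/3) = 1.1 × 10^-30 M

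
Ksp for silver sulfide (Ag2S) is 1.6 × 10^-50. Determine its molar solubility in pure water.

1.6 × 10^-17 M

Ag2S(s) ⇌ 2 Ag^+ + S^2-
Ksp = [Ag^+]^2[S^2-]
If s mol/L of Ag2S dissolves, [Ag^+] = 2s and [S^2-] = s.
So Ksp = (2s)^2 × s = 4s^3
s = (1.6 × 10^-50 / 4)^(1/3) = 1.6 × 10^-17 M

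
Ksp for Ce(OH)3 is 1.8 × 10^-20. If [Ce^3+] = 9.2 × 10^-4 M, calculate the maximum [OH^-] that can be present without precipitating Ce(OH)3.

Ce(OH)3(s) <=> Ce^3+ + 3 OH^-
Ksp = [Ce^3+][OH^-]^3
Precipitation begins when Q = Ksp. With [Ce^3+] = 9.2 × 10^-4 M:
1.8 × 10^-20 = (9.2 × 10^-4) × [OH^-]^3
[OH^-] = (1.8 × 10^-20 / 9.2 x 10^-4)^(1/3) = 2.7 × 10^-6 M

[OH^-] ≈ 2.7 × 10^-6 M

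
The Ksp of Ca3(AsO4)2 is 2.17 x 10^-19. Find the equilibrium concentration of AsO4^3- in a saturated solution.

Ca3(AsO4)2(s) <=> 3 Ca^2+(aq) + 2 AsO4^3-(aq)
Ksp = [Ca^2+]^3[AsO4^3-]^2
Let s = molar solubility. Then [Ca^2+] = 3s and [AsO4^3-] = 2s.
Ksp = (3s)^3(2s)^2 = 108s^5
Solving, s = (2.17 x 10^-19/108)^(1/5) = 7.254 × 10^-5 M
[AsO4^3-] = 2s = 1.45 x 10^-4 M

[AsO4^3-] ≈ 1.45 × 10^-4 M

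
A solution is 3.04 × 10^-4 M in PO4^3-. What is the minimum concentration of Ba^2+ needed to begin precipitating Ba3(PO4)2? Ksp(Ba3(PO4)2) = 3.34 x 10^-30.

[Ba^2+] ≈ 3.31e-8 M

Ba3(PO4)2(s) <=> 3 Ba^2+(aq) + 2 PO4^3-(aq)
Ksp = [Ba^2+]^3[PO4^3-]^2
Precipitation begins when Q = Ksp. With [PO4^3-] = 3.04 × 10^-4 M:
3.34 x 10^-30 = (3.04 × 10^-4)^2 × [Ba^2+]^3
[Ba^2+] = (3.34 x 10^-30 / 9.242 × 10^-8)^(1/3) = 3.31 x 10^-8 M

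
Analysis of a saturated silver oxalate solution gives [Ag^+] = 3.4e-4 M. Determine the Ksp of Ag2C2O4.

Ag2C2O4(s) ⇌ 2 Ag^+ + C2O4^2-
Stoichiometry gives [C2O4^2-] = (1/2)[Ag^+] = 1.70 × 10^-4 M.
Ksp = [Ag^+]^2[C2O4^2-]
Ksp = (3.4 × 10^-4)^2 × 1.70 × 10^-4 = 2.0 × 10^-11

Ksp = 2.0 x 10^-11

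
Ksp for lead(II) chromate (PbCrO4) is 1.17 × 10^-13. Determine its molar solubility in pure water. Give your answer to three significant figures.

s = 3.42 x 10^-7 M

PbCrO4(s) ⇌ Pb^2+ + CrO4^2-
Ksp = [Pb^2+][CrO4^2-]
With molar solubility s: [Pb^2+] = s, [CrO4^2-] = s.
Ksp = s^2
s = (1.17 × 10^-13)^(1/2) = 3.42 × 10^-7 M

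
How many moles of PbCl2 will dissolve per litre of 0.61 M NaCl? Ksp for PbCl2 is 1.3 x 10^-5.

PbCl2(s) ⇌ Pb^2+(aq) + 2 Cl^-(aq)
Ksp = [Pb^2+][Cl^-]^2
Let s be the molar solubility in this solution. [Pb^2+] = s, [Cl^-] = 0.61 + 2s ≈ 0.61 (since Cl^- from NaCl dominates).
Ksp ≈ s × (0.61)^2
s = 3.5 × 10^-5 M
Check: 2s = 7.0 x 10^-5 ≪ 0.61, so the approximation is valid.

3.5 x 10^-5 M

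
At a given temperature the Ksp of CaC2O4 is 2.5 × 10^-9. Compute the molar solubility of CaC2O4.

CaC2O4(s) ⇌ Ca^2+(aq) + C2O4^2-(aq)
Ksp = [Ca^2+][C2O4^2-]
For each mole of CaC2O4 that dissolves: [Ca^2+] = s, [C2O4^2-] = s.
Ksp = s × s = s^2
s = √(2.5 × 10^-9) = 5.0 × 10^-5 M

s = 5.0 × 10^-5 M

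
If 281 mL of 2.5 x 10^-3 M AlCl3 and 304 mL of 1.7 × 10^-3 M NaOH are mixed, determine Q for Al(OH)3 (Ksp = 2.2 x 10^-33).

Total volume = 281 + 304 = 585 mL.
[Al^3+] = 2.5 × 10^-3 × (281/585) = 1.20 x 10^-3 M
[OH^-] = 1.7 x 10^-3 × (304/585) = 8.83 × 10^-4 M
Al(OH)3(s) ⇌ Al^3+ + 3 OH^-, so Q = [Al^3+][OH^-]^3
Q = (1.20 × 10^-3)(8.83 x 10^-4)^3 = 8.3 × 10^-13
Q > Ksp, so Al(OH)3 will precipitate.

Q = 8.3 x 10^-13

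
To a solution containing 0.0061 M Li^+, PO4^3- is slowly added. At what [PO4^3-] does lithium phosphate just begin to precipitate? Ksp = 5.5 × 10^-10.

2.4 × 10^-3 M

Li3PO4(s) <=> 3 Li^+ + PO4^3-
Ksp = [Li^+]^3[PO4^3-]
Precipitation begins when Q = Ksp. With [Li^+] = 0.0061 M:
5.5 × 10^-10 = (0.0061)^3 × [PO4^3-]
[PO4^3-] = (5.5 × 10^-10 / 2.27 × 10^-7) = 2.4 × 10^-3 M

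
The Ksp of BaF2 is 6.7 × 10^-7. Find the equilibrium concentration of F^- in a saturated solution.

[F^-] ≈ 1.1 × 10^-2 M

BaF2(s) ⇌ Ba^2+(aq) + 2 F^-(aq)
Ksp = [Ba^2+][F^-]^2
Let s = molar solubility. Then [Ba^2+] = s and [F^-] = 2s.
So Ksp = s × (2s)^2 = 4s^3
s = (6.7 × 10^-7 / 4)^(1/3) = 5.51 × 10^-3 M
[F^-] = 2s = 1.1 × 10^-2 M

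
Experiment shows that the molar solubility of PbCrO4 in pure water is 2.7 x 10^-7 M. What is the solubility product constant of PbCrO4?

PbCrO4(s) ⇌ Pb^2+(aq) + CrO4^2-(aq)
For each mole of PbCrO4 that dissolves: [Pb^2+] = s, [CrO4^2-] = s.
Ksp = [Pb^2+][CrO4^2-]
Ksp = (s)(s) = s^2
Ksp = (2.7 × 10^-7)^2 = 7.3 × 10^-14

Ksp ≈ 7.3e-14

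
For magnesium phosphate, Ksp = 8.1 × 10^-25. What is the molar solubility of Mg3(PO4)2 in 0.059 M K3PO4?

Mg3(PO4)2(s) ⇌ 3 Mg^2+ + 2 PO4^3-
Ksp = [Mg^2+]^3[PO4^3-]^2
If s mol/L dissolves here, [Mg^2+] = 3s, [PO4^3-] = 0.059 + 2s ≈ 0.059 (common-ion effect: PO4^3- is already 0.059 M).
Ksp ≈ (3s)^3 × (0.059)^2
s = 2.1 × 10^-8 M
Check: 2s = 4.1 × 10^-8 ≪ 0.059, so the approximation is valid.

s = 2.1 × 10^-8 M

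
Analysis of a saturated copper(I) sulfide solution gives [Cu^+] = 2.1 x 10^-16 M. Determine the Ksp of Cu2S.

4.6 x 10^-48

Cu2S(s) <=> 2 Cu^+ + S^2-
Stoichiometry gives [S^2-] = (1/2)[Cu^+] = 1.05 × 10^-16 M.
Ksp = [Cu^+]^2[S^2-]
Ksp = (2.1 x 10^-16)^2 × 1.05 x 10^-16 = 4.6 × 10^-48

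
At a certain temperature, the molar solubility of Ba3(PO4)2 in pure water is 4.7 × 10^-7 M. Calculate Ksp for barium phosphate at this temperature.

Ba3(PO4)2(s) ⇌ 3 Ba^2+ + 2 PO4^3-
For each mole of Ba3(PO4)2 that dissolves: [Ba^2+] = 3s, [PO4^3-] = 2s.
Ksp = [Ba^2+]^3[PO4^3-]^2
Substituting: Ksp = (3s)^3(2s)^2 = 108s^5
Ksp = 108 × (4.7 × 10^-7)^5 = 2.5 × 10^-30

Ksp ≈ 2.5e-30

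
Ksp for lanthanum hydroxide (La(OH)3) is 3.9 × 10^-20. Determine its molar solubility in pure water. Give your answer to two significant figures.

La(OH)3(s) ⇌ La^3+(aq) + 3 OH^-(aq)
Ksp = [La^3+][OH^-]^3
For each mole of La(OH)3 that dissolves: [La^3+] = s, [OH^-] = 3s.
Substituting: Ksp = s(3s)^3 = 27s^4
Solving, s = (3.9 × 10^-20/27)^(1/4) = 6.2 × 10^-6 M

s ≈ 6.2 x 10^-6 M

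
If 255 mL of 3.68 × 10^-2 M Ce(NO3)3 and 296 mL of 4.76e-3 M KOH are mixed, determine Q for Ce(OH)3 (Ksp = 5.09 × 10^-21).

Total volume = 255 + 296 = 551 mL.
[Ce^3+] = 3.68 × 10^-2 × (255/551) = 1.703 × 10^-2 M
[OH^-] = 4.76 × 10^-3 × (296/551) = 2.557 x 10^-3 M
Ce(OH)3(s) ⇌ Ce^3+(aq) + 3 OH^-(aq), so Q = [Ce^3+][OH^-]^3
Q = (1.703 × 10^-2)(2.557 × 10^-3)^3 = 2.85 x 10^-10
Q > Ksp, so Ce(OH)3 will precipitate.

Q = 2.85 x 10^-10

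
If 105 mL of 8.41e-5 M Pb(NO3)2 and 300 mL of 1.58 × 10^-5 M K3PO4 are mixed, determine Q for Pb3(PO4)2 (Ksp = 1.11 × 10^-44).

Q = 1.42 × 10^-24

Total volume = 105 + 300 = 405 mL.
[Pb^2+] = 8.41 x 10^-5 × (105/405) = 2.180 × 10^-5 M
[PO4^3-] = 1.58 × 10^-5 × (300/405) = 1.170 × 10^-5 M
Pb3(PO4)2(s) ⇌ 3 Pb^2+(aq) + 2 PO4^3-(aq), so Q = [Pb^2+]^3[PO4^3-]^2
Q = (2.180 × 10^-5)^3(1.170 × 10^-5)^2 = 1.42 x 10^-24
Q > Ksp, so Pb3(PO4)2 will precipitate.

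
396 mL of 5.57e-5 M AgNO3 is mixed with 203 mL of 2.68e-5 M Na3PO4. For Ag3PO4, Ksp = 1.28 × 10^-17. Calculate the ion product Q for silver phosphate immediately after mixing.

Total volume = 396 + 203 = 599 mL.
[Ag^+] = 5.57 × 10^-5 × (396/599) = 3.682 × 10^-5 M
[PO4^3-] = 2.68 × 10^-5 × (203/599) = 9.082 × 10^-6 M
Ag3PO4(s) ⇌ 3 Ag^+ + PO4^3-, so Q = [Ag^+]^3[PO4^3-]
Q = (3.682 × 10^-5)^3(9.082 × 10^-6) = 4.53 × 10^-19
Q < Ksp, so no precipitate of Ag3PO4 forms.

Q ≈ 4.53 × 10^-19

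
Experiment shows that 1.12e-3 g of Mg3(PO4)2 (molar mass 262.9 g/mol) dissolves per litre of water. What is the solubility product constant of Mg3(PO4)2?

Molar solubility s = (1.12 x 10^-3 g/L) / (262.9 g/mol) = 4.260 × 10^-6 M.
Mg3(PO4)2(s) <=> 3 Mg^2+(aq) + 2 PO4^3-(aq)
Let s = molar solubility. Then [Mg^2+] = 3s and [PO4^3-] = 2s.
Ksp = [Mg^2+]^3[PO4^3-]^2
So Ksp = (3s)^3 × (2s)^2 = 108s^5
With s = 4.260 × 10^-6: Ksp = 1.52 x 10^-25

Ksp = 1.52 × 10^-25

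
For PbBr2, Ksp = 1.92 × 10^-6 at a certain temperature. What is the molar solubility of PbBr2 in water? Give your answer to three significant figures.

PbBr2(s) ⇌ Pb^2+ + 2 Br^-
Ksp = [Pb^2+][Br^-]^2
For each mole of PbBr2 that dissolves: [Pb^2+] = s, [Br^-] = 2s.
Ksp = s(2s)^2 = 4s^3
s = (1.92 × 10^-6 / 4)^(1/3) = 7.83 x 10^-3 M

s ≈ 7.83 × 10^-3 M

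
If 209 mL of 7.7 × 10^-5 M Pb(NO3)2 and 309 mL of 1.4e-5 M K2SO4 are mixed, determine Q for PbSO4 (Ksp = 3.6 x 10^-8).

2.6 × 10^-10

Total volume = 209 + 309 = 518 mL.
[Pb^2+] = 7.7 × 10^-5 × (209/518) = 3.11 x 10^-5 M
[SO4^2-] = 1.4 × 10^-5 × (309/518) = 8.35 × 10^-6 M
PbSO4(s) <=> Pb^2+ + SO4^2-, so Q = [Pb^2+][SO4^2-]
Q = (3.11 × 10^-5)(8.35 x 10^-6) = 2.6 x 10^-10
Q < Ksp, so no precipitate of PbSO4 forms.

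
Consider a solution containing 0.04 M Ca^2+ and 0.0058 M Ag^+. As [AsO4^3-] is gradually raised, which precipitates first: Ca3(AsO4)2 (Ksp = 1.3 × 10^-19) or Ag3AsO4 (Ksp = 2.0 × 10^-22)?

Ag3AsO4

Each salt begins to precipitate when Q = Ksp, i.e. when [AsO4^3-] reaches its threshold.
For Ca3(AsO4)2: 1.3 × 10^-19 = (0.04)^3 × [AsO4^3-]^2  ⇒  [AsO4^3-] = 4.5 × 10^-8 M.
For Ag3AsO4: 2.0 × 10^-22 = (0.0058)^3 × [AsO4^3-]  ⇒  [AsO4^3-] = 1.0 × 10^-15 M.
The salt with the lower threshold [AsO4^3-] precipitates first: Ag3AsO4.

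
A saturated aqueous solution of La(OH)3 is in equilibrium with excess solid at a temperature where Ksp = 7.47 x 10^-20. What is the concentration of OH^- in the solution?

[OH^-] ≈ 2.18e-5 M

La(OH)3(s) ⇌ La^3+(aq) + 3 OH^-(aq)
Ksp = [La^3+][OH^-]^3
For each mole of La(OH)3 that dissolves: [La^3+] = s, [OH^-] = 3s.
Substituting: Ksp = s(3s)^3 = 27s^4
s = (7.47 x 10^-20 / 27)^(1/4) = 7.253 x 10^-6 M
[OH^-] = 3s = 2.18 x 10^-5 M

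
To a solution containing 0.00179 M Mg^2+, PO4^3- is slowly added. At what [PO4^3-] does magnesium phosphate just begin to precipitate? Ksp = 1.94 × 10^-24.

1.84e-8 M

Mg3(PO4)2(s) ⇌ 3 Mg^2+(aq) + 2 PO4^3-(aq)
Ksp = [Mg^2+]^3[PO4^3-]^2
Precipitation begins when Q = Ksp. With [Mg^2+] = 0.00179 M:
1.94 × 10^-24 = (0.00179)^3 × [PO4^3-]^2
[PO4^3-] = (1.94 × 10^-24 / 5.735 × 10^-9)^(1/2) = 1.84 × 10^-8 M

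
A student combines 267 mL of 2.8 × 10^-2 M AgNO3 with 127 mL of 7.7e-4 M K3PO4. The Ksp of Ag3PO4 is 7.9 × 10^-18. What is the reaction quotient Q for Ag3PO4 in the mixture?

Total volume = 267 + 127 = 394 mL.
[Ag^+] = 2.8 x 10^-2 × (267/394) = 1.90 × 10^-2 M
[PO4^3-] = 7.7 x 10^-4 × (127/394) = 2.48 × 10^-4 M
Ag3PO4(s) ⇌ 3 Ag^+ + PO4^3-, so Q = [Ag^+]^3[PO4^3-]
Q = (1.90 x 10^-2)^3(2.48 x 10^-4) = 1.7 × 10^-9
Q > Ksp, so Ag3PO4 will precipitate.

Q = 1.7e-9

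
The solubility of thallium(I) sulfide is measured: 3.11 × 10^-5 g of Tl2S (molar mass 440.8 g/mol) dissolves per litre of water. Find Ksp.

Molar solubility s = (3.11 x 10^-5 g/L) / (440.8 g/mol) = 7.055 x 10^-8 M.
Tl2S(s) ⇌ 2 Tl^+ + S^2-
If s mol/L of Tl2S dissolves, [Tl^+] = 2s and [S^2-] = s.
Ksp = [Tl^+]^2[S^2-]
Ksp = (2s)^2s = 4s^3
Ksp = 4 × (7.055 × 10^-8)^3 = 1.40 x 10^-21

1.40 × 10^-21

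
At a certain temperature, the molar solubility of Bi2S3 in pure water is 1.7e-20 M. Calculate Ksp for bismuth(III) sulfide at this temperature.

Bi2S3(s) <=> 2 Bi^3+ + 3 S^2-
For each mole of Bi2S3 that dissolves: [Bi^3+] = 2s, [S^2-] = 3s.
Ksp = [Bi^3+]^2[S^2-]^3
So Ksp = (2s)^2 × (3s)^3 = 108s^5
Ksp = 108 × (1.7 x 10^-20)^5 = 1.5 × 10^-97

1.5 × 10^-97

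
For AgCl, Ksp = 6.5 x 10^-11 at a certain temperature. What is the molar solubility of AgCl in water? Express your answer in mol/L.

8.1 x 10^-6 M

AgCl(s) ⇌ Ag^+(aq) + Cl^-(aq)
Ksp = [Ag^+][Cl^-]
For each mole of AgCl that dissolves: [Ag^+] = s, [Cl^-] = s.
Ksp = s^2
s = √(6.5 x 10^-11) = 8.1 × 10^-6 M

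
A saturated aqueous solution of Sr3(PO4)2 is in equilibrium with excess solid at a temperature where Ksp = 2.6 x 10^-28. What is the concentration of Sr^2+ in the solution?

Sr3(PO4)2(s) ⇌ 3 Sr^2+ + 2 PO4^3-
Ksp = [Sr^2+]^3[PO4^3-]^2
If s mol/L of Sr3(PO4)2 dissolves, [Sr^2+] = 3s and [PO4^3-] = 2s.
So Ksp = (3s)^3 × (2s)^2 = 108s^5
s^5 = 2.6 x 10^-28 / 108, so s = 1.19 x 10^-6 M
[Sr^2+] = 3s = 3.6 × 10^-6 M

3.6 × 10^-6 M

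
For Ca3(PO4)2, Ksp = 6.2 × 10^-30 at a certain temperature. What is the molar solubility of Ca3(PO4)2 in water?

s ≈ 5.6 × 10^-7 M

Ca3(PO4)2(s) ⇌ 3 Ca^2+ + 2 PO4^3-
Ksp = [Ca^2+]^3[PO4^3-]^2
With molar solubility s: [Ca^2+] = 3s, [PO4^3-] = 2s.
Substituting: Ksp = (3s)^3(2s)^2 = 108s^5
Solving, s = (6.2 × 10^-30/108)^(1/5) = 5.6 × 10^-7 M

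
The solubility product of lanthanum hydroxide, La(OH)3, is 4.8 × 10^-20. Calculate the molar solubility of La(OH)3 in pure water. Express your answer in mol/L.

La(OH)3(s) <=> La^3+(aq) + 3 OH^-(aq)
Ksp = [La^3+][OH^-]^3
Let s = molar solubility. Then [La^3+] = s and [OH^-] = 3s.
Ksp = s(3s)^3 = 27s^4
Solving, s = (4.8 × 10^-20/27)^(1/4) = 6.5 × 10^-6 M

s ≈ 6.5 × 10^-6 M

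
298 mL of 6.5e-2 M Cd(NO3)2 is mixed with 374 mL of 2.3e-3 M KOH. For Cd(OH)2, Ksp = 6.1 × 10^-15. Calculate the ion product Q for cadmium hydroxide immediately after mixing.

Q = 4.7e-8

Total volume = 298 + 374 = 672 mL.
[Cd^2+] = 6.5 × 10^-2 × (298/672) = 2.88 × 10^-2 M
[OH^-] = 2.3 x 10^-3 × (374/672) = 1.28 x 10^-3 M
Cd(OH)2(s) <=> Cd^2+ + 2 OH^-, so Q = [Cd^2+][OH^-]^2
Q = (2.88 × 10^-2)(1.28 × 10^-3)^2 = 4.7 × 10^-8
Q > Ksp, so Cd(OH)2 will precipitate.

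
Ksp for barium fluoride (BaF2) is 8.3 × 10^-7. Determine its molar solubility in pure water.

BaF2(s) ⇌ Ba^2+ + 2 F^-
Ksp = [Ba^2+][F^-]^2
Let s = molar solubility. Then [Ba^2+] = s and [F^-] = 2s.
Substituting: Ksp = s(2s)^2 = 4s^3
s^3 = 8.3 × 10^-7 / 4, so s = 5.9 × 10^-3 M

5.9 × 10^-3 M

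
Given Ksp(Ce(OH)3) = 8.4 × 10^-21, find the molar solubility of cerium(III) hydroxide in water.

Ce(OH)3(s) ⇌ Ce^3+ + 3 OH^-
Ksp = [Ce^3+][OH^-]^3
For each mole of Ce(OH)3 that dissolves: [Ce^3+] = s, [OH^-] = 3s.
Substituting: Ksp = s(3s)^3 = 27s^4
s = (8.4 × 10^-21 / 27)^(1/4) = 4.2 x 10^-6 M

s = 4.2 x 10^-6 M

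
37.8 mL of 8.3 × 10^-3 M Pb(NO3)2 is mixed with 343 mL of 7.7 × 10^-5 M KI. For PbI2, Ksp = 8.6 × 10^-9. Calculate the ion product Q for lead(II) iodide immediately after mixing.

Q ≈ 4.0e-12

Total volume = 37.8 + 343 = 380.8 mL.
[Pb^2+] = 8.3 × 10^-3 × (37.8/380.8) = 8.24 x 10^-4 M
[I^-] = 7.7 x 10^-5 × (343/380.8) = 6.94 × 10^-5 M
PbI2(s) ⇌ Pb^2+(aq) + 2 I^-(aq), so Q = [Pb^2+][I^-]^2
Q = (8.24 x 10^-4)(6.94 × 10^-5)^2 = 4.0 × 10^-12
Q < Ksp, so no precipitate of PbI2 forms.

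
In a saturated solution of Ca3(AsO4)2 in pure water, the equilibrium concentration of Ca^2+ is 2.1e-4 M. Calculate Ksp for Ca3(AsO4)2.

Ksp = 1.8e-19

Ca3(AsO4)2(s) ⇌ 3 Ca^2+ + 2 AsO4^3-
Stoichiometry gives [AsO4^3-] = (2/3)[Ca^2+] = 1.40 x 10^-4 M.
Ksp = [Ca^2+]^3[AsO4^3-]^2
Ksp = (2.1 x 10^-4)^3 × (1.40 x 10^-4)^2 = 1.8 × 10^-19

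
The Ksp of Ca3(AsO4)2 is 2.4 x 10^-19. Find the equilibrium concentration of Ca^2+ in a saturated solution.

[Ca^2+] = 2.2 × 10^-4 M

Ca3(AsO4)2(s) <=> 3 Ca^2+(aq) + 2 AsO4^3-(aq)
Ksp = [Ca^2+]^3[AsO4^3-]^2
If s mol/L of Ca3(AsO4)2 dissolves, [Ca^2+] = 3s and [AsO4^3-] = 2s.
Substituting: Ksp = (3s)^3(2s)^2 = 108s^5
Solving, s = (2.4 x 10^-19/108)^(1/5) = 7.40 × 10^-5 M
[Ca^2+] = 3s = 2.2 × 10^-4 M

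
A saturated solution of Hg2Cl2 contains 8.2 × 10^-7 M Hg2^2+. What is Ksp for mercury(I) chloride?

Hg2Cl2(s) <=> Hg2^2+(aq) + 2 Cl^-(aq)
Stoichiometry gives [Cl^-] = (2/1)[Hg2^2+] = 1.64 × 10^-6 M.
Ksp = [Hg2^2+][Cl^-]^2
Ksp = 8.2 × 10^-7 × (1.64 × 10^-6)^2 = 2.2 × 10^-18

2.2 × 10^-18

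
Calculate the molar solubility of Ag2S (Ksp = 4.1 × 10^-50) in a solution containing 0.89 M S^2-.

s = 1.1 x 10^-25 M

Ag2S(s) ⇌ 2 Ag^+ + S^2-
Ksp = [Ag^+]^2[S^2-]
Let s = moles of Ag2S that dissolve per litre. [Ag^+] = 2s, [S^2-] = 0.89 + s ≈ 0.89 (since the S^2- already present dominates).
Ksp ≈ (2s)^2 × 0.89
s = 1.1 × 10^-25 M
Check: s = 1.1 × 10^-25 ≪ 0.89, so the approximation is valid.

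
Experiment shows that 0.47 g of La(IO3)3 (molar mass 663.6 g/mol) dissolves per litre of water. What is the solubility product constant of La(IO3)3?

6.8 × 10^-12

Molar solubility s = (4.7 × 10^-1 g/L) / (663.6 g/mol) = 7.08 x 10^-4 M.
La(IO3)3(s) <=> La^3+ + 3 IO3^-
With molar solubility s: [La^3+] = s, [IO3^-] = 3s.
Ksp = [La^3+][IO3^-]^3
Substituting: Ksp = s(3s)^3 = 27s^4
With s = 7.08 × 10^-4: Ksp = 6.8 x 10^-12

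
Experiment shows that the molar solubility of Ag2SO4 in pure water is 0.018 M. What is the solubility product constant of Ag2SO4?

2.3 × 10^-5

Ag2SO4(s) ⇌ 2 Ag^+ + SO4^2-
If s mol/L of Ag2SO4 dissolves, [Ag^+] = 2s and [SO4^2-] = s.
Ksp = [Ag^+]^2[SO4^2-]
So Ksp = (2s)^2 × s = 4s^3
Ksp = 4 × (1.8 x 10^-2)^3 = 2.3 × 10^-5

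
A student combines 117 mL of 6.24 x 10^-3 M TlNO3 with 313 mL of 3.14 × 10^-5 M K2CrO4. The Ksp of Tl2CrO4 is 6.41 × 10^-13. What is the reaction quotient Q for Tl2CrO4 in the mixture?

Q = 6.59 x 10^-11

Total volume = 117 + 313 = 430 mL.
[Tl^+] = 6.24 × 10^-3 × (117/430) = 1.698 × 10^-3 M
[CrO4^2-] = 3.14 × 10^-5 × (313/430) = 2.286 x 10^-5 M
Tl2CrO4(s) <=> 2 Tl^+(aq) + CrO4^2-(aq), so Q = [Tl^+]^2[CrO4^2-]
Q = (1.698 × 10^-3)^2(2.286 × 10^-5) = 6.59 × 10^-11
Q > Ksp, so Tl2CrO4 will precipitate.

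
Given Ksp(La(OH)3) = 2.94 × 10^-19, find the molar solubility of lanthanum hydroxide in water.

s ≈ 1.02 x 10^-5 M

La(OH)3(s) <=> La^3+(aq) + 3 OH^-(aq)
Ksp = [La^3+][OH^-]^3
If s mol/L of La(OH)3 dissolves, [La^3+] = s and [OH^-] = 3s.
Ksp = s(3s)^3 = 27s^4
s = (2.94 × 10^-19 / 27)^(1/4) = 1.02 × 10^-5 M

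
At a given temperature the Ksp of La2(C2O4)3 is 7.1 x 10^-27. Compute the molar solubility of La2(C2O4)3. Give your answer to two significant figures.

La2(C2O4)3(s) ⇌ 2 La^3+(aq) + 3 C2O4^2-(aq)
Ksp = [La^3+]^2[C2O4^2-]^3
For each mole of La2(C2O4)3 that dissolves: [La^3+] = 2s, [C2O4^2-] = 3s.
Substituting: Ksp = (2s)^2(3s)^3 = 108s^5
s = (7.1 x 10^-27 / 108)^(1/5) = 2.3 × 10^-6 M

s ≈ 2.3e-6 M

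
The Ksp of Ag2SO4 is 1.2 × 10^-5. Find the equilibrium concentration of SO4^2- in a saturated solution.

Ag2SO4(s) ⇌ 2 Ag^+(aq) + SO4^2-(aq)
Ksp = [Ag^+]^2[SO4^2-]
Let s = molar solubility. Then [Ag^+] = 2s and [SO4^2-] = s.
So Ksp = (2s)^2 × s = 4s^3
Solving, s = (1.2 × 10^-5/4)^(1/3) = 1.44 × 10^-2 M
[SO4^2-] = s = 1.4 × 10^-2 M

0.014 M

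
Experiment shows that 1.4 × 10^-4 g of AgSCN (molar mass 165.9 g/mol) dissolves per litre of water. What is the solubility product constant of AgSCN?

Molar solubility s = (1.4 × 10^-4 g/L) / (165.9 g/mol) = 8.44 × 10^-7 M.
AgSCN(s) ⇌ Ag^+ + SCN^-
With molar solubility s: [Ag^+] = s, [SCN^-] = s.
Ksp = [Ag^+][SCN^-]
Ksp = (s)(s) = s^2
Ksp = (8.44 × 10^-7)^2 = 7.1 × 10^-13

7.1 × 10^-13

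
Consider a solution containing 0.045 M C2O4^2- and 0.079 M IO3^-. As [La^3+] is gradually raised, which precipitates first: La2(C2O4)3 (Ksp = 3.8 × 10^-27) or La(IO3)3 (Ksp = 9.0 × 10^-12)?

Each salt begins to precipitate when Q = Ksp, i.e. when [La^3+] reaches its threshold.
For La2(C2O4)3: 3.8 × 10^-27 = (0.045)^3 × [La^3+]^2  ⇒  [La^3+] = 6.5 x 10^-12 M.
For La(IO3)3: 9.0 × 10^-12 = (0.079)^3 × [La^3+]  ⇒  [La^3+] = 1.8 x 10^-8 M.
The salt with the lower threshold [La^3+] precipitates first: La2(C2O4)3.

La2(C2O4)3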